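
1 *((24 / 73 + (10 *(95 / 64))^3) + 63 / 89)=696516364355 / 212893696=3271.66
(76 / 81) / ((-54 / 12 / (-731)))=111112 / 729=152.42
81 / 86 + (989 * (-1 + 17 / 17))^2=81 / 86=0.94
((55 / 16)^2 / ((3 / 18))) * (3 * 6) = 81675 / 64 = 1276.17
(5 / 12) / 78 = 5 / 936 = 0.01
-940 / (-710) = 94 / 71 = 1.32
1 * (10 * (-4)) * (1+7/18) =-500/9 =-55.56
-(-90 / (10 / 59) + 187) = 344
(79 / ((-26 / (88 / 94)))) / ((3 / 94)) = -3476 / 39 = -89.13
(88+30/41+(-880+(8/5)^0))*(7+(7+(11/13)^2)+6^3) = -30813351/169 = -182327.52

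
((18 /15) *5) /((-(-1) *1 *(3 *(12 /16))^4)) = 0.23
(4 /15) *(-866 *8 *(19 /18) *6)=-526528 /45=-11700.62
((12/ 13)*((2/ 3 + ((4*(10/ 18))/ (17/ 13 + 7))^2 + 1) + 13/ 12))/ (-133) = -666439/ 34031907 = -0.02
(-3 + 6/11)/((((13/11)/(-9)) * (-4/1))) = -4.67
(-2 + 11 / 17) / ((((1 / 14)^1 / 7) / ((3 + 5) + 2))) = -22540 / 17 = -1325.88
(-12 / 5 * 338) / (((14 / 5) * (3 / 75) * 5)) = -10140 / 7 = -1448.57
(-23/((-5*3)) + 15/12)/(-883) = -167/52980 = -0.00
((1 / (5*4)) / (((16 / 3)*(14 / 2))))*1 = 3 / 2240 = 0.00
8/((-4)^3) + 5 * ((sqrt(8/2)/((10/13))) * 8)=831/8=103.88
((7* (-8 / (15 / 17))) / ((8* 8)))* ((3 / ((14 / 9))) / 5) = -153 / 400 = -0.38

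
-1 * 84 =-84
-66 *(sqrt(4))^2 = -264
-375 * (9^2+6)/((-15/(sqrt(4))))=4350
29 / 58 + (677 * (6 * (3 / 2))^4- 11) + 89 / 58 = 128811853 / 29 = 4441788.03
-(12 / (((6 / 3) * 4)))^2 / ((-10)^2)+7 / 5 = 551 / 400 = 1.38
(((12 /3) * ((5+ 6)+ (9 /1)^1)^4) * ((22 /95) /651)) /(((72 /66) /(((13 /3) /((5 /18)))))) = 40268800 /12369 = 3255.62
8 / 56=1 / 7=0.14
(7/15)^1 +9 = 142/15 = 9.47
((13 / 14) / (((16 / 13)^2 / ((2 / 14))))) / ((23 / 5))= 10985 / 577024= 0.02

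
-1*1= -1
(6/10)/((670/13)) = 39/3350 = 0.01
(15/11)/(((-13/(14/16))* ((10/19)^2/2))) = -7581/11440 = -0.66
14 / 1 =14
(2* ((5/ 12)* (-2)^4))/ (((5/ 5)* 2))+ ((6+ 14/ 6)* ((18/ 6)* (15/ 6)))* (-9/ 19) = -2615/ 114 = -22.94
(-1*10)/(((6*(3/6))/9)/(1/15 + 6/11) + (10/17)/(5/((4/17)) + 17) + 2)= -2627010/672497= -3.91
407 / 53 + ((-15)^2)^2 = 2683532 / 53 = 50632.68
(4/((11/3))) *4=48/11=4.36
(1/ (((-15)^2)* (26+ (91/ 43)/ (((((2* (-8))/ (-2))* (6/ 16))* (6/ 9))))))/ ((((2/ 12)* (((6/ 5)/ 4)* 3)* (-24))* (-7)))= 43/ 6597045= 0.00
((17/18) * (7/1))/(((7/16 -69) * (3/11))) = -10472/29619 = -0.35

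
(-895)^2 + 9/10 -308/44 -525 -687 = 7998069/10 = 799806.90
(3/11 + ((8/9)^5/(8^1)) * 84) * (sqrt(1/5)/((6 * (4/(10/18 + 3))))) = 5282468 * sqrt(5)/29229255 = 0.40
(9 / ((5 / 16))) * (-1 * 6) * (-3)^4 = -69984 / 5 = -13996.80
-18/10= -9/5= -1.80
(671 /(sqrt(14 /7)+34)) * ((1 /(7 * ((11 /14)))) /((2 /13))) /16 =13481 /9232- 793 * sqrt(2) /18464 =1.40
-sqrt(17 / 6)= -sqrt(102) / 6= -1.68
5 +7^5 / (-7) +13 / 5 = -11967 / 5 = -2393.40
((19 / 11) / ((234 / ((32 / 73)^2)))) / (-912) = -32 / 20575269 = -0.00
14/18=7/9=0.78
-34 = -34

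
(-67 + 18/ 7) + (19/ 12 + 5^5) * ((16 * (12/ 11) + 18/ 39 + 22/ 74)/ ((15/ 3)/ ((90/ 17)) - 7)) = -76447663471/ 8074066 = -9468.30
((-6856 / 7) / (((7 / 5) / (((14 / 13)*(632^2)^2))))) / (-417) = 10938030298562560 / 37947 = 288244928414.96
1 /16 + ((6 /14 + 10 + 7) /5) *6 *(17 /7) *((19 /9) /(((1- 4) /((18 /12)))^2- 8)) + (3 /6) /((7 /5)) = -310313 /11760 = -26.39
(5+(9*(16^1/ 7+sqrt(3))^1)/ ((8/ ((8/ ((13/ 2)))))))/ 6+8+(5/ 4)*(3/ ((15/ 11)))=3*sqrt(3)/ 13+13225/ 1092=12.51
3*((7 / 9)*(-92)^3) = -5450816 / 3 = -1816938.67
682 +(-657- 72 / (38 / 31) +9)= -24.74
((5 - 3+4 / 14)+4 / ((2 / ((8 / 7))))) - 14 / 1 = -66 / 7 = -9.43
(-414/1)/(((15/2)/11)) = -607.20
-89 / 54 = -1.65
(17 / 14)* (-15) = -255 / 14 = -18.21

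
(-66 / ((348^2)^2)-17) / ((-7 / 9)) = 41554173323 / 1901171328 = 21.86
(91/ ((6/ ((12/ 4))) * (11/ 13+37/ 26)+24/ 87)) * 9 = 102921/ 605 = 170.12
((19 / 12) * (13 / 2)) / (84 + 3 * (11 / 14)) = 133 / 1116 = 0.12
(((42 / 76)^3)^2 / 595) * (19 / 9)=1361367 / 13469978560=0.00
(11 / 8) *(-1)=-11 / 8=-1.38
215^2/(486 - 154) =46225/332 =139.23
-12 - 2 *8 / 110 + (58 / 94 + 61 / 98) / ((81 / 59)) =-76898581 / 6839910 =-11.24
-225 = -225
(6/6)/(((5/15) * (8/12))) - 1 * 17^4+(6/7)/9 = -3507689/42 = -83516.40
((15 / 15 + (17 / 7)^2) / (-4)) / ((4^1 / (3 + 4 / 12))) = -845 / 588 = -1.44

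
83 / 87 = 0.95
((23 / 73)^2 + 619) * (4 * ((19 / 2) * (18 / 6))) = 376106520 / 5329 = 70577.32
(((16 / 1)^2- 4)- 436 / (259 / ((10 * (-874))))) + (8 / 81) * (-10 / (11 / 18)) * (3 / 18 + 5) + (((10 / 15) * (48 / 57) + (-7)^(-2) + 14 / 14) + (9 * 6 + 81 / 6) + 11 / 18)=15026.24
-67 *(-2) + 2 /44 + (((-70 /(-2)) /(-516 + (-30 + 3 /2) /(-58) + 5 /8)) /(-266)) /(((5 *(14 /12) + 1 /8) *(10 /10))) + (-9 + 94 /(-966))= 39173627722529 /313518971766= 124.95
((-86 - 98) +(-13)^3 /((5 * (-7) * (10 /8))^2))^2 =32150623703104 /937890625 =34279.72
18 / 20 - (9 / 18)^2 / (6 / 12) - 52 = -258 / 5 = -51.60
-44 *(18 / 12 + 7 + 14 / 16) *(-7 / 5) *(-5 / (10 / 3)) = -3465 / 4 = -866.25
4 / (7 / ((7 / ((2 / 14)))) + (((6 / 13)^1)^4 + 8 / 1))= 0.49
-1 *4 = -4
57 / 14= 4.07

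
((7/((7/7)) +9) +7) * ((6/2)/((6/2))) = 23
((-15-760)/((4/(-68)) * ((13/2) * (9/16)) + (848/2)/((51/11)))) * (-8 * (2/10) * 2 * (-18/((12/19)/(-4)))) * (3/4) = 346049280/148897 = 2324.08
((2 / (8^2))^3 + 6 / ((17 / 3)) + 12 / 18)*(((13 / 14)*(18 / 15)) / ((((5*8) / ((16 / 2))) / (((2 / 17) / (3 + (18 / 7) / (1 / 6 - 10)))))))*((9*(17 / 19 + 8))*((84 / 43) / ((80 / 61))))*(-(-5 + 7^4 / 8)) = -52176551457949191 / 89748629094400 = -581.36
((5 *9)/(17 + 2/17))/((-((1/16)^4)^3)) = -739959990321827.63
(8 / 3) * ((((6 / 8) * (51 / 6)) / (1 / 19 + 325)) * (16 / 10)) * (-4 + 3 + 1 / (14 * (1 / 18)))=0.02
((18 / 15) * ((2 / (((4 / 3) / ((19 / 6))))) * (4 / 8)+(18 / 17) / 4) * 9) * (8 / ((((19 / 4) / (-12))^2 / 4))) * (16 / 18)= 158810112 / 30685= 5175.50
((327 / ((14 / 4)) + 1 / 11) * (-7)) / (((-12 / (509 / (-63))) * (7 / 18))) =-3665309 / 3234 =-1133.37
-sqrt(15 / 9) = -1.29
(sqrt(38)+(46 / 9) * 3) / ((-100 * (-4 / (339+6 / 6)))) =18.27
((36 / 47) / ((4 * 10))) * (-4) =-18 / 235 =-0.08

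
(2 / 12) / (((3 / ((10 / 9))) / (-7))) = -35 / 81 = -0.43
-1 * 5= -5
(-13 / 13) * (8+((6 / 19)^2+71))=-28555 / 361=-79.10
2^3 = 8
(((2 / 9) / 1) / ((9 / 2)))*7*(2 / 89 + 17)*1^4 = 14140 / 2403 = 5.88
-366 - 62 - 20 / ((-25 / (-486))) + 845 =141 / 5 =28.20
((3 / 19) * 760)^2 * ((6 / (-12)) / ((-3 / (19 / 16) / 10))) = 28500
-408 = -408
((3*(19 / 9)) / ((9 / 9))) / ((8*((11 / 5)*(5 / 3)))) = 19 / 88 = 0.22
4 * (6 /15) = 8 /5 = 1.60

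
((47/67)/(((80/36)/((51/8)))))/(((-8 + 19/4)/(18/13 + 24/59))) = -14820651/13361140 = -1.11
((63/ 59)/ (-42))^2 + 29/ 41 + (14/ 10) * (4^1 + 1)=4400353/ 570884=7.71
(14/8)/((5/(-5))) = -7/4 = -1.75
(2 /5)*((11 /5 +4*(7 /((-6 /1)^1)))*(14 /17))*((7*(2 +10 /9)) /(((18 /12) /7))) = -2842784 /34425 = -82.58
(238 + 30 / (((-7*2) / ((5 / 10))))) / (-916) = -3317 / 12824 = -0.26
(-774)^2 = 599076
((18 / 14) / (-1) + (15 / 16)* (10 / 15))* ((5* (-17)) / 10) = 629 / 112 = 5.62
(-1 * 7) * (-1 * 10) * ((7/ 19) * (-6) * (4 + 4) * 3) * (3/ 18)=-11760/ 19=-618.95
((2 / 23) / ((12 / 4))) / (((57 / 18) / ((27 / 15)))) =36 / 2185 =0.02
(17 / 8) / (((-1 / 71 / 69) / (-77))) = 6412791 / 8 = 801598.88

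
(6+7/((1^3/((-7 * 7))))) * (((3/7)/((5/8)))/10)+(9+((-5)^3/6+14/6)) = -11413/350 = -32.61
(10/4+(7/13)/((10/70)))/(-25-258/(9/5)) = -0.04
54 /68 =27 /34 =0.79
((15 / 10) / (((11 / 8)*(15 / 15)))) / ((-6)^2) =0.03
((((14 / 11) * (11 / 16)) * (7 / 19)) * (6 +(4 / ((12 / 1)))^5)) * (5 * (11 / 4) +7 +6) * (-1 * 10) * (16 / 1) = -38247685 / 4617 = -8284.10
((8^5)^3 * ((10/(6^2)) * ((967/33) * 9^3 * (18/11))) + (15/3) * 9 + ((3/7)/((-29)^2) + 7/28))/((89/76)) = 18495249103407917413155661/63397103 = 291736502587632709.54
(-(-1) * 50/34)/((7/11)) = 275/119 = 2.31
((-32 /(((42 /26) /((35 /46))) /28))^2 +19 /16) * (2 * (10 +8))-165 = 13567331719 /2116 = 6411782.48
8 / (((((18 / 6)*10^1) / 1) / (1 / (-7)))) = -4 / 105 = -0.04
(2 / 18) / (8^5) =1 / 294912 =0.00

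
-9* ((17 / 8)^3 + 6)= -71865 / 512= -140.36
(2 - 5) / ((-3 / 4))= 4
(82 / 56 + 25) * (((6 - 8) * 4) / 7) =-1482 / 49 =-30.24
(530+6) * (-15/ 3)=-2680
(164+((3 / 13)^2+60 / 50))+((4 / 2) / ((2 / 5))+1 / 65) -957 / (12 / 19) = -4546037 / 3380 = -1344.98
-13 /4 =-3.25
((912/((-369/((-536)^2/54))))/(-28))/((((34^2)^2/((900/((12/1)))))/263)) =4486306600/647204229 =6.93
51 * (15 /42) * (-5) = -1275 /14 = -91.07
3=3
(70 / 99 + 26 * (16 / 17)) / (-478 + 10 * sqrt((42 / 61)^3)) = -1149362100833 / 21817620150183 - 90468490 * sqrt(2562) / 7272540050061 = -0.05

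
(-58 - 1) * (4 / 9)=-236 / 9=-26.22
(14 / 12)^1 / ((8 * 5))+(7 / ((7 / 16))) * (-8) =-30713 / 240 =-127.97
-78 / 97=-0.80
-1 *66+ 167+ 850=951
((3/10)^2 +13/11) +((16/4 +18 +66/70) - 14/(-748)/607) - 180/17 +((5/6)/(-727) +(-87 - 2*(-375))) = 10659567069397/15754017300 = 676.63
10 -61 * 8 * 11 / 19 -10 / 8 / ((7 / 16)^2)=-259802 / 931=-279.06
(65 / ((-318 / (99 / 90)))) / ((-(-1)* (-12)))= 143 / 7632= 0.02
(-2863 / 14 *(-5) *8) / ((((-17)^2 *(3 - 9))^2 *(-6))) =-2045 / 4510134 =-0.00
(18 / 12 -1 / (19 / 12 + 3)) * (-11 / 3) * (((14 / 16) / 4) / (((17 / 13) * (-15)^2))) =-0.00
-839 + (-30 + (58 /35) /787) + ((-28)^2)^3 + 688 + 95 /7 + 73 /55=29202060466651 /60599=481890137.90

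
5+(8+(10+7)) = 30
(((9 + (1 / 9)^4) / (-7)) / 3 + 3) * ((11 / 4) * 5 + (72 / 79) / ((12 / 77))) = 2194136549 / 43538796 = 50.39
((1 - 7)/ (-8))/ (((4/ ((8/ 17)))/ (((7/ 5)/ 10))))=21/ 1700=0.01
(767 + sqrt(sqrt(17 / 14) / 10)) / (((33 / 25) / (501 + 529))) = 2575 * 34^(1 / 4) * sqrt(5) * 7^(3 / 4) / 231 + 19750250 / 33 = 598751.45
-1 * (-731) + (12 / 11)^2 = 88595 / 121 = 732.19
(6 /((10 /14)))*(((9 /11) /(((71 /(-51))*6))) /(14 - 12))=-3213 /7810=-0.41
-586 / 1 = -586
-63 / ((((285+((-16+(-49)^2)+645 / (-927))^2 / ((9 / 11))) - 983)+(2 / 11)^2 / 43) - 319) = -40239799083 / 4437365357100491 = -0.00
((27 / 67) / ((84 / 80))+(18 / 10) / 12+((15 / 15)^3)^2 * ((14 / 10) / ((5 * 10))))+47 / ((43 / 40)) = 446524863 / 10083500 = 44.28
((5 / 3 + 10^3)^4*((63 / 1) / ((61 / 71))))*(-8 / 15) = -64841682713297000 / 1647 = -39369570560593.20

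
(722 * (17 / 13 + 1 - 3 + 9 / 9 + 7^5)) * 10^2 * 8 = 126202712000 / 13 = 9707900923.08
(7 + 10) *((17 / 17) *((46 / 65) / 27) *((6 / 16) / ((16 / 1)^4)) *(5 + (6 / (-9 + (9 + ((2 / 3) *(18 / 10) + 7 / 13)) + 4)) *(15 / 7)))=1478371 / 80081584128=0.00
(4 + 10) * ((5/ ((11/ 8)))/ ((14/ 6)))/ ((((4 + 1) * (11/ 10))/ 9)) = 4320/ 121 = 35.70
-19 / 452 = -0.04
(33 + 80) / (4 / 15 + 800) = 1695 / 12004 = 0.14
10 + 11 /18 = 191 /18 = 10.61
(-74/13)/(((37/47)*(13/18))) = -1692/169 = -10.01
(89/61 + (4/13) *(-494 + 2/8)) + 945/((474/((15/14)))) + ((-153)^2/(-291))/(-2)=-2627744579/24307036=-108.11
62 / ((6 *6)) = 31 / 18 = 1.72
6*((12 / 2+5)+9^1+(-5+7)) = 132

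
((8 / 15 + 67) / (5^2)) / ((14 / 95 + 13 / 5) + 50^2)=19247 / 17832075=0.00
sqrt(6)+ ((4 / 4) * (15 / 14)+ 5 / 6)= 40 / 21+ sqrt(6)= 4.35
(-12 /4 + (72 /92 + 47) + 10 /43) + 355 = 400.02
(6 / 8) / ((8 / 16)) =3 / 2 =1.50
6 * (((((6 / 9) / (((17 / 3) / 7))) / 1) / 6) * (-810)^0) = 14 / 17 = 0.82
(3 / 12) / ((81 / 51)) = 17 / 108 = 0.16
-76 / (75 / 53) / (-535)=4028 / 40125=0.10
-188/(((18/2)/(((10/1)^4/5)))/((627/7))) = -78584000/21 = -3742095.24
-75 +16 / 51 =-3809 / 51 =-74.69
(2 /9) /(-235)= -0.00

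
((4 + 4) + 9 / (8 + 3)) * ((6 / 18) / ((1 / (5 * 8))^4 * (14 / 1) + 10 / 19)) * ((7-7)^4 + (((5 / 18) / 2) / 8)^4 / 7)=719921875 / 9932680383284736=0.00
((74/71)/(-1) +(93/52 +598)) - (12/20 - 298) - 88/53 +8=882974087/978380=902.49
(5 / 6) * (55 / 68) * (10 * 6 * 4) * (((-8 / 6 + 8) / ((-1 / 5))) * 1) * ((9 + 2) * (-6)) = 6050000 / 17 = 355882.35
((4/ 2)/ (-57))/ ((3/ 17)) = -34/ 171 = -0.20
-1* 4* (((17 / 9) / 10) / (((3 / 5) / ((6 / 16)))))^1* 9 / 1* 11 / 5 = -187 / 20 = -9.35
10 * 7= 70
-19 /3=-6.33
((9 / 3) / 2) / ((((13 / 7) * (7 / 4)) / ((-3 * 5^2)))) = -450 / 13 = -34.62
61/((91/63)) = 549/13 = 42.23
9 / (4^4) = 9 / 256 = 0.04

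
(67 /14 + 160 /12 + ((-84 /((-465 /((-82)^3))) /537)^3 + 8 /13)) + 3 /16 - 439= -5357827546731376300863709 /839613333108186000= -6381303.55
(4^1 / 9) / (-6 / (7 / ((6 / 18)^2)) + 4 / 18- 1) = -28 / 55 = -0.51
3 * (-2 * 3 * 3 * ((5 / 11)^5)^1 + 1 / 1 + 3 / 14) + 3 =12615243 / 2254714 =5.60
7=7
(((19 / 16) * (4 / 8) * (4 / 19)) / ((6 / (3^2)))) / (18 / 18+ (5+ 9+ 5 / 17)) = 51 / 4160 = 0.01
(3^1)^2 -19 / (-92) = 847 / 92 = 9.21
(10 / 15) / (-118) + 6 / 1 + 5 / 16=17861 / 2832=6.31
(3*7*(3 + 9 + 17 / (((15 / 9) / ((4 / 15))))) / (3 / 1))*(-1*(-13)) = 33488 / 25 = 1339.52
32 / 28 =1.14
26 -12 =14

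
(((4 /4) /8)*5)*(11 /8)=55 /64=0.86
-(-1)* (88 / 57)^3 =681472 / 185193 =3.68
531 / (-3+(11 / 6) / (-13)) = -41418 / 245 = -169.05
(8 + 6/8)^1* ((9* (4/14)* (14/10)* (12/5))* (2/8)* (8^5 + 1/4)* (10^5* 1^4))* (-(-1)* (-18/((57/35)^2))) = -151733381625000/361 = -420314076523.55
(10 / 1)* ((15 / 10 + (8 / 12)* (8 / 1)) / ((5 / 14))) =191.33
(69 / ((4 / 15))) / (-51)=-345 / 68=-5.07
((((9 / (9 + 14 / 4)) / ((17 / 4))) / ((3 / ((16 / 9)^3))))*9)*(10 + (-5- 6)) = -32768 / 11475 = -2.86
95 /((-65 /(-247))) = 361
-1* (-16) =16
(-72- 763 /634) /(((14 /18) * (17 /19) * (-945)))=881809 /7921830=0.11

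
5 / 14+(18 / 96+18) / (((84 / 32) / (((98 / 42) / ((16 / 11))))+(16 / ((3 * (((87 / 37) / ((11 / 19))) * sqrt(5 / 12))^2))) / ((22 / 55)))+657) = 855409554583 / 2223716505136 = 0.38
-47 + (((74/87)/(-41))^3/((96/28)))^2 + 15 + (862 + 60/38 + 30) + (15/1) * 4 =324599100155477507154529489/352220611248088363837899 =921.58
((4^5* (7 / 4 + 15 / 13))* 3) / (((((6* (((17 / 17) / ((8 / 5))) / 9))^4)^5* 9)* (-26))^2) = 5260693493649352392011759142098285855225413632 / 19981598597951233386993408203125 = 263276907894083.38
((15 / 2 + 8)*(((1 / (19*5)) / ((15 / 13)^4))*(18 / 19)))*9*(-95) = -885391 / 11875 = -74.56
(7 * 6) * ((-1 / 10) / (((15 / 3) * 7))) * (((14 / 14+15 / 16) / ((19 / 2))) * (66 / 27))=-341 / 5700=-0.06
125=125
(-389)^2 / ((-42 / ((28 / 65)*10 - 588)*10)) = 41007991 / 195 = 210297.39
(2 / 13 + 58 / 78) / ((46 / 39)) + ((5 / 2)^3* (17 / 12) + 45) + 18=189659 / 2208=85.90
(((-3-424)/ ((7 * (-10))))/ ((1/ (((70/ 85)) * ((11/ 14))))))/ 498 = 671/ 84660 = 0.01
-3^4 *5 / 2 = -405 / 2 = -202.50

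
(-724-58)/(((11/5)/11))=-3910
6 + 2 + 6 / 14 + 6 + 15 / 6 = 237 / 14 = 16.93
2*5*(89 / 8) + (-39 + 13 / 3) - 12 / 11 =9965 / 132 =75.49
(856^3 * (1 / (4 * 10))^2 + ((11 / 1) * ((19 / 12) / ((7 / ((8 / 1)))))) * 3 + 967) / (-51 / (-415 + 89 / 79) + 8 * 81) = 749632995256 / 1236143825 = 606.43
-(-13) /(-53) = -13 /53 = -0.25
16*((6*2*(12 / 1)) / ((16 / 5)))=720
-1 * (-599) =599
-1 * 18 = -18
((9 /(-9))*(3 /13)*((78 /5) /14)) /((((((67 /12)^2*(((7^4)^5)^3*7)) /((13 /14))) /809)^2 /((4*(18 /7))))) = -371555544642048 /3059301340037998387275909795673764735700952083933584629599752761641908800608173945251426311845804399159306338612645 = -0.00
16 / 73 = 0.22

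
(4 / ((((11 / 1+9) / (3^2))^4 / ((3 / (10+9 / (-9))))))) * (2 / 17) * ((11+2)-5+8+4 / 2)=19683 / 170000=0.12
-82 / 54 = -41 / 27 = -1.52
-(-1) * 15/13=1.15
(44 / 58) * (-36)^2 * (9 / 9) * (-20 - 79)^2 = 279446112 / 29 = 9636072.83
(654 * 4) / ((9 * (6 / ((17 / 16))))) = 1853 / 36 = 51.47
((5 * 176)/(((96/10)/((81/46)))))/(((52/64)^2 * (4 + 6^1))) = 95040/3887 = 24.45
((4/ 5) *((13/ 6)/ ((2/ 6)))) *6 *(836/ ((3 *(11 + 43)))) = 21736/ 135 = 161.01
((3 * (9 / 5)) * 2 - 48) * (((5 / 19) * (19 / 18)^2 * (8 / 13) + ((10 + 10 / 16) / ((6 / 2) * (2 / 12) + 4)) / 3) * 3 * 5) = -126325 / 234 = -539.85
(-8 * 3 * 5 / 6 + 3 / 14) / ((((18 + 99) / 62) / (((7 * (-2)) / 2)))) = 8587 / 117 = 73.39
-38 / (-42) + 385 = 8104 / 21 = 385.90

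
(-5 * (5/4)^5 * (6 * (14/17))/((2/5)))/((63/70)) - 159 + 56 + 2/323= -77502181/248064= -312.43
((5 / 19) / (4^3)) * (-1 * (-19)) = 5 / 64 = 0.08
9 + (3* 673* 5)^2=101909034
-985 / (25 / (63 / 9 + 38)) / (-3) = 591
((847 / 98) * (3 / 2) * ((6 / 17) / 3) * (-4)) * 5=-3630 / 119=-30.50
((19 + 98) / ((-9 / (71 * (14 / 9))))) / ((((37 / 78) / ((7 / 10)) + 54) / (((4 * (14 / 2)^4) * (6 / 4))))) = -5646681404 / 14927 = -378286.42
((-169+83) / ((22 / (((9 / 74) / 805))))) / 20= -387 / 13105400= -0.00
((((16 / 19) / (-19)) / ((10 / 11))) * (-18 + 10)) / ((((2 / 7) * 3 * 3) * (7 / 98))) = 34496 / 16245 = 2.12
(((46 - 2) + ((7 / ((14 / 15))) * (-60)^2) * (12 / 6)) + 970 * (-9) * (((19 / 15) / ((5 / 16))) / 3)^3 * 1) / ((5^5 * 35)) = 8229561484 / 27685546875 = 0.30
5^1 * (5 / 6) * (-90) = -375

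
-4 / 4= -1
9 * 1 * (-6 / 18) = -3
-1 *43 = -43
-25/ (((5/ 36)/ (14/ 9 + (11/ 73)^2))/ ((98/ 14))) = -10597300/ 5329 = -1988.61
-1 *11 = -11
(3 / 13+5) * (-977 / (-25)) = 66436 / 325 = 204.42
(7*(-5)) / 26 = -35 / 26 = -1.35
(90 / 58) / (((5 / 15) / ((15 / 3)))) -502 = -13883 / 29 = -478.72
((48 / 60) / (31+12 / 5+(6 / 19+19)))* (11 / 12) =209 / 15024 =0.01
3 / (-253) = -3 / 253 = -0.01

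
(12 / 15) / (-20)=-1 / 25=-0.04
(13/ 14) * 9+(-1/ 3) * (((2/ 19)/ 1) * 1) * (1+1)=6613/ 798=8.29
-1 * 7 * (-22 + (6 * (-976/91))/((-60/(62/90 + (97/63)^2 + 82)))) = -625098478/1289925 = -484.60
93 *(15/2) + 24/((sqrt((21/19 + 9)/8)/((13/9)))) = 26 *sqrt(114)/9 + 1395/2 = 728.34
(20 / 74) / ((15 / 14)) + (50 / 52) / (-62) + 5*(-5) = -4430939 / 178932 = -24.76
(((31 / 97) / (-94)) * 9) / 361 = -279 / 3291598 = -0.00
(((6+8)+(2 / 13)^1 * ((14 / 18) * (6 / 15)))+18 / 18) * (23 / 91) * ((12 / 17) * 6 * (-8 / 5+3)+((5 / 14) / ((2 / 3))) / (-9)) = 8485678259 / 380097900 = 22.32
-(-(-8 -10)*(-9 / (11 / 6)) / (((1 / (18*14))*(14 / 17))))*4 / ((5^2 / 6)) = 7138368 / 275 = 25957.70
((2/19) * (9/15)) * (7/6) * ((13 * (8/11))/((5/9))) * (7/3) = 15288/5225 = 2.93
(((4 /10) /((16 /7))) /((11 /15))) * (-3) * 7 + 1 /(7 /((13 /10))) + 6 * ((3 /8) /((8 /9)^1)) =-28267 /12320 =-2.29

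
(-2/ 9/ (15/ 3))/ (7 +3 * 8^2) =-2/ 8955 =-0.00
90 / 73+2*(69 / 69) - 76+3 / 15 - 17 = -32692 / 365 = -89.57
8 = 8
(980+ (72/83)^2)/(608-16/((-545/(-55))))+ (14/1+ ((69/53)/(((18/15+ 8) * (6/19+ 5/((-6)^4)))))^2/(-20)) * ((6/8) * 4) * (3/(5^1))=26.80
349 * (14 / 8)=2443 / 4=610.75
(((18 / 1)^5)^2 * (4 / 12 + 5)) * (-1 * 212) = -4037008277569536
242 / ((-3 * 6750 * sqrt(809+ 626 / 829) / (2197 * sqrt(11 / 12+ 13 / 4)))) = -265837 * sqrt(3338981538) / 8156137050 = -1.88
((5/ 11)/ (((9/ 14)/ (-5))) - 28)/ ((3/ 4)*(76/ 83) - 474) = 259126/ 3889215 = 0.07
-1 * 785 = -785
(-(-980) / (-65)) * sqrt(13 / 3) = -196 * sqrt(39) / 39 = -31.39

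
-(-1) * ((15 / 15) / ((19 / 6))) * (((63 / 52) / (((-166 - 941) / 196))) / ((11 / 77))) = -4802 / 10127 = -0.47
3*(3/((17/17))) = 9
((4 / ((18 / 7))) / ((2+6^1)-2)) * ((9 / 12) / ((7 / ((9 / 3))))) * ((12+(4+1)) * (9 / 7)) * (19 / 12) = 323 / 112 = 2.88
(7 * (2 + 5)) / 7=7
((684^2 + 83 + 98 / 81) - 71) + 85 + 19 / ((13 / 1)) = 492757322 / 1053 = 467955.67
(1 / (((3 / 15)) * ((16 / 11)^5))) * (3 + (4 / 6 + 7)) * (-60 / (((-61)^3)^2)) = -4026275 / 422054906765312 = -0.00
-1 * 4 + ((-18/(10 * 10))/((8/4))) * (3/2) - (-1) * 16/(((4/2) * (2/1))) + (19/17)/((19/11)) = 1741/3400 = 0.51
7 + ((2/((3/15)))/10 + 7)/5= 43/5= 8.60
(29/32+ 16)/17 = 541/544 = 0.99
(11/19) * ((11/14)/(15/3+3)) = 0.06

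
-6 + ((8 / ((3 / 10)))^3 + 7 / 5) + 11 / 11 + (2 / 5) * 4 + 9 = 512189 / 27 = 18969.96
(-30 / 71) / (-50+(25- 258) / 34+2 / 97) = 98940 / 13307743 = 0.01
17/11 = 1.55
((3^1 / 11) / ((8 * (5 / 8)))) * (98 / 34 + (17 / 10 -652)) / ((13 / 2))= -330183 / 60775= -5.43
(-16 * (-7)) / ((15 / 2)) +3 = 269 / 15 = 17.93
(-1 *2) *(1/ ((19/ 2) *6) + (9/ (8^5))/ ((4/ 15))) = -138767/ 3735552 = -0.04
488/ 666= 244/ 333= 0.73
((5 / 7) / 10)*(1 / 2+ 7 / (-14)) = 0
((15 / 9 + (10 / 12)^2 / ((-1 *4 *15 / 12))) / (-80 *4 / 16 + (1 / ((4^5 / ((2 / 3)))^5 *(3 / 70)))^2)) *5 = -251278229742933318243031952916480 / 657892092417861778672665476726539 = -0.38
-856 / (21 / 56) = -2282.67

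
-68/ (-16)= 17/ 4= 4.25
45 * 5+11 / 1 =236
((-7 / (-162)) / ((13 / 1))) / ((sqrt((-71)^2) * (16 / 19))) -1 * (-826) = 1976135749 / 2392416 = 826.00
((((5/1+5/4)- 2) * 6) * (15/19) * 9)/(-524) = -0.35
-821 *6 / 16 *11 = -27093 / 8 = -3386.62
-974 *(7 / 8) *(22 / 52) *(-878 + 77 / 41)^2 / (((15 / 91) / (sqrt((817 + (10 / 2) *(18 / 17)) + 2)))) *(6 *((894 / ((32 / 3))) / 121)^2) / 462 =-1395898135397531451 *sqrt(2941) / 252021975040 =-300374339.39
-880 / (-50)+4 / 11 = 988 / 55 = 17.96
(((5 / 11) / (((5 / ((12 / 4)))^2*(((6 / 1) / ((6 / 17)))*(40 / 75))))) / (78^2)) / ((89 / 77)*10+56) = 7 / 159417024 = 0.00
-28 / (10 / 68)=-190.40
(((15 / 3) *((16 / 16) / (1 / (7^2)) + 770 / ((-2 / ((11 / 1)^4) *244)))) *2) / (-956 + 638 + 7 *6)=9374715 / 11224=835.24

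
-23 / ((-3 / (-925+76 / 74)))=-786301 / 111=-7083.79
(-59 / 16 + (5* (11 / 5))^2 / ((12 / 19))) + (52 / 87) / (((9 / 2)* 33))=77682311 / 413424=187.90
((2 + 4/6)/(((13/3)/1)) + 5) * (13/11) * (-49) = -3577/11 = -325.18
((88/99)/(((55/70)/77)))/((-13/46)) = -36064/117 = -308.24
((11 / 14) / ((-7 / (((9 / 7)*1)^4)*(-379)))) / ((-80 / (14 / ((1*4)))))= -72171 / 2038352960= -0.00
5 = 5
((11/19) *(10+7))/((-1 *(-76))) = 0.13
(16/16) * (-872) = -872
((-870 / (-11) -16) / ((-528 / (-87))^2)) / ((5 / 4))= 291827 / 212960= 1.37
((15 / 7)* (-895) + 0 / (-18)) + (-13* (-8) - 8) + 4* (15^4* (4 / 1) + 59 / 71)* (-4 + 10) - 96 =2414476737 / 497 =4858102.09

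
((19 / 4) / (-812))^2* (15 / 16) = 5415 / 168792064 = 0.00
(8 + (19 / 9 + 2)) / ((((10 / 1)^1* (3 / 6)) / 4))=436 / 45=9.69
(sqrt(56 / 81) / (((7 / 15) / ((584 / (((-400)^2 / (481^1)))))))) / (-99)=-35113 * sqrt(14) / 4158000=-0.03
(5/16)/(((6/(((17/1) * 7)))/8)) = 595/12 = 49.58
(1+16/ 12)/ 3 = 7/ 9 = 0.78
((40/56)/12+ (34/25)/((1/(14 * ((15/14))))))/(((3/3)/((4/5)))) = 8593/525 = 16.37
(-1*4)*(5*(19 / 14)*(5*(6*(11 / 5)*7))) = -12540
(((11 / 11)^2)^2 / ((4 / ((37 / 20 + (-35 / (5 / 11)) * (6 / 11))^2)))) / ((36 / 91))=58677619 / 57600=1018.71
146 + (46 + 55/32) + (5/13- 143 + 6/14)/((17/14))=541883/7072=76.62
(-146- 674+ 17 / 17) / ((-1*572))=1.43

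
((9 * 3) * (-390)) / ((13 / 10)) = -8100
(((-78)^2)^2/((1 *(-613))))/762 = -6169176/77851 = -79.24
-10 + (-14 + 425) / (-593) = -10.69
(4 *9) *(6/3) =72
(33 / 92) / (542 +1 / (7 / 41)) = 231 / 352820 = 0.00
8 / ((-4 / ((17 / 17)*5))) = -10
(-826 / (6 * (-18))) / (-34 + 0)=-413 / 1836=-0.22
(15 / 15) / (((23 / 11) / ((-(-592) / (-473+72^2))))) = 6512 / 108353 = 0.06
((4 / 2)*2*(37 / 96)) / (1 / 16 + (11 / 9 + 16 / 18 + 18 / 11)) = 2442 / 6035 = 0.40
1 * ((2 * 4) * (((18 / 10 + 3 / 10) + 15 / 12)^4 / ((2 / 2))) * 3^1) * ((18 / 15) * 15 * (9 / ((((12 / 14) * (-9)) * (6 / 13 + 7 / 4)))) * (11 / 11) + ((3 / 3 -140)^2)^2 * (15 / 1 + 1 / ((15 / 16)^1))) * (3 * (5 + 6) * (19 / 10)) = 26143927502882379501729 / 23000000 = 1136692500125320.85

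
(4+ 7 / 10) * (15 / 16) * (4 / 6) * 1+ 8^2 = 1071 / 16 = 66.94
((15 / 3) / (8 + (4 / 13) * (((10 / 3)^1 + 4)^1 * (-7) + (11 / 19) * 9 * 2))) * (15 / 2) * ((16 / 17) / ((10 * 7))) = -2223 / 20230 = -0.11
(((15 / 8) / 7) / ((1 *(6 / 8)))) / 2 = 5 / 28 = 0.18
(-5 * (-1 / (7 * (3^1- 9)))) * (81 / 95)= -27 / 266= -0.10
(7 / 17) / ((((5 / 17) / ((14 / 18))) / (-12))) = -196 / 15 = -13.07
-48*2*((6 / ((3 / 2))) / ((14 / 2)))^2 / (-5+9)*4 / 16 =-96 / 49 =-1.96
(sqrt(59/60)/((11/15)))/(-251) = -sqrt(885)/5522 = -0.01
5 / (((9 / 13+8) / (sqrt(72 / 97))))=390 * sqrt(194) / 10961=0.50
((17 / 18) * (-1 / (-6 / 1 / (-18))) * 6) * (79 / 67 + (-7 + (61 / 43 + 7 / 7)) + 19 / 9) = 569143 / 25929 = 21.95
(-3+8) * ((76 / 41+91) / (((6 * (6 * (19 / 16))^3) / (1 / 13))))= 60160 / 3655847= 0.02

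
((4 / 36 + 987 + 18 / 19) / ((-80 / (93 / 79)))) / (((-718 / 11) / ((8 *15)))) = 28807339 / 1077718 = 26.73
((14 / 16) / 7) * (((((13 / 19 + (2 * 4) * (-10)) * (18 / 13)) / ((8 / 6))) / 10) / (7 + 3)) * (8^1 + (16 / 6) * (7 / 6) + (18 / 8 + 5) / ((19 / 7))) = -1.42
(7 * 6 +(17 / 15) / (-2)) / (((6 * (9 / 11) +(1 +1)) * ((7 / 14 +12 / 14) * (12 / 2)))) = 95711 / 129960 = 0.74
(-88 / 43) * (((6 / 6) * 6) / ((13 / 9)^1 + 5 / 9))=-6.14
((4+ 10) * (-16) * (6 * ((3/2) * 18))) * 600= -21772800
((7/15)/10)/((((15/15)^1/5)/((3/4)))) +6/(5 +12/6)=289/280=1.03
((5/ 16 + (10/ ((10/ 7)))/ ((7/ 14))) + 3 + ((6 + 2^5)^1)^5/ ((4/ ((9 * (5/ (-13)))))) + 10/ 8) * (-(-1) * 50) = -356558159475/ 104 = -3428443841.11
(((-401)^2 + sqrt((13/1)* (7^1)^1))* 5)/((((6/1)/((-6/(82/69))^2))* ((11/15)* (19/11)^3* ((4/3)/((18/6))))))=1166564025* sqrt(91)/92239832 + 187584661784025/92239832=2033782.87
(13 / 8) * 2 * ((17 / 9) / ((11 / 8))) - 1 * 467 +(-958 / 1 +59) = -1361.54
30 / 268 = 0.11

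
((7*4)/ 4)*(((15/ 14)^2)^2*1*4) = 50625/ 1372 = 36.90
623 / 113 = 5.51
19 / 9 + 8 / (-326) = 3061 / 1467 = 2.09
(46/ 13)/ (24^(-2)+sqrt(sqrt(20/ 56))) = 46/ (13 *(1/ 576+14^(3/ 4) *5^(1/ 4)/ 14)) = 4.57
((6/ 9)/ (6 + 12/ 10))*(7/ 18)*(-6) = -35/ 162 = -0.22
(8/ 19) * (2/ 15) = 16/ 285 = 0.06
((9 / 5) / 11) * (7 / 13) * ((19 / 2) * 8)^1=4788 / 715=6.70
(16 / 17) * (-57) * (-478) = 435936 / 17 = 25643.29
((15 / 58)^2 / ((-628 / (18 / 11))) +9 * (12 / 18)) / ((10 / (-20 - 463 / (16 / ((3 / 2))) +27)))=-16243248063 / 743632384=-21.84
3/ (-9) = -1/ 3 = -0.33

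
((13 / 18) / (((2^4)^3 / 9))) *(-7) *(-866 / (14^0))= 39403 / 4096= 9.62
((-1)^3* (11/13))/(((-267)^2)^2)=-11/66067579773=-0.00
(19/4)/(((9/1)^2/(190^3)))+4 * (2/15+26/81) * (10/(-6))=97740014/243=402222.28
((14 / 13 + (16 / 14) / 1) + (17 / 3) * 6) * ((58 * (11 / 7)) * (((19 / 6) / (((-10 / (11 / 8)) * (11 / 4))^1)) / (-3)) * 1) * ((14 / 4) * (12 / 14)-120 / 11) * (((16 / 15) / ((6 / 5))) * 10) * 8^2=-13482696704 / 17199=-783923.29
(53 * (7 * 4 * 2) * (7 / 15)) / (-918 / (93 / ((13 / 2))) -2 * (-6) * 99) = 13144 / 10665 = 1.23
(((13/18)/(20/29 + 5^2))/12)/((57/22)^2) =45617/130707270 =0.00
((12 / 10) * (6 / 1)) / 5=36 / 25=1.44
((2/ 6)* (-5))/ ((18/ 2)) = -5/ 27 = -0.19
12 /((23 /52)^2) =32448 /529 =61.34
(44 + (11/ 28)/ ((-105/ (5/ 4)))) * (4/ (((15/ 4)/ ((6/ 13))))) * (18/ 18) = 206954/ 9555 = 21.66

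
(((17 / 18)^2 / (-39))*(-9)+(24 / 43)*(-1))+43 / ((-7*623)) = -95350105 / 263282292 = -0.36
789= 789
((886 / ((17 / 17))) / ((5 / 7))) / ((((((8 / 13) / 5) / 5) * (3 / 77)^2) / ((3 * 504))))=50193313170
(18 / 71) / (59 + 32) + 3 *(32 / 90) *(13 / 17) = 1348478 / 1647555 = 0.82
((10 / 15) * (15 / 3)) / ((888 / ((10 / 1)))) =25 / 666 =0.04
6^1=6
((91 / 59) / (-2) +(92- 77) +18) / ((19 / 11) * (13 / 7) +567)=292831 / 5180908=0.06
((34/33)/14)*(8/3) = 136/693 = 0.20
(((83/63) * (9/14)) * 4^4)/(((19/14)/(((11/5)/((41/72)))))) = 16828416/27265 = 617.22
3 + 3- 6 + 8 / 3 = 8 / 3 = 2.67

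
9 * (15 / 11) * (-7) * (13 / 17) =-12285 / 187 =-65.70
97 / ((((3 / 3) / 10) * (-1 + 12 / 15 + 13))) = 2425 / 32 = 75.78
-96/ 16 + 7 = 1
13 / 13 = 1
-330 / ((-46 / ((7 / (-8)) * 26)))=-15015 / 92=-163.21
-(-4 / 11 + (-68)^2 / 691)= -48100 / 7601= -6.33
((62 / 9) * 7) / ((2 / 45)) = 1085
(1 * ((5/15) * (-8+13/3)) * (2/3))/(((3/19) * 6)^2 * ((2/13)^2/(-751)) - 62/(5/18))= 2519976745/690290444574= 0.00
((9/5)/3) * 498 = 1494/5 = 298.80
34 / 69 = 0.49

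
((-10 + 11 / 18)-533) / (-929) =9763 / 16722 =0.58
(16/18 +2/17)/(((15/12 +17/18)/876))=539616/1343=401.80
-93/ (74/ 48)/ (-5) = 2232/ 185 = 12.06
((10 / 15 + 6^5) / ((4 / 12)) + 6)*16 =373376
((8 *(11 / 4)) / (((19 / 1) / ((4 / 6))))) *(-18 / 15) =-88 / 95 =-0.93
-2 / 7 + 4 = 26 / 7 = 3.71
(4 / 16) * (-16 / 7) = -0.57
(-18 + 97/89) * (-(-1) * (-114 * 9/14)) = 110295/89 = 1239.27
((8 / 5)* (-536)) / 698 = -2144 / 1745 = -1.23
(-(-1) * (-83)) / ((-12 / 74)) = 3071 / 6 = 511.83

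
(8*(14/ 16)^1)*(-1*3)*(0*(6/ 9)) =0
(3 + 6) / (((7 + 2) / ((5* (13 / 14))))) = 65 / 14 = 4.64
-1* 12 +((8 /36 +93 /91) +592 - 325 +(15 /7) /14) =2939851 /11466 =256.40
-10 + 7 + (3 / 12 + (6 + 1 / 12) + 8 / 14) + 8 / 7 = 106 / 21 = 5.05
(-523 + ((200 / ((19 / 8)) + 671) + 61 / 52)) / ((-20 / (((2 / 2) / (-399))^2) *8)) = -76861 / 8388831360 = -0.00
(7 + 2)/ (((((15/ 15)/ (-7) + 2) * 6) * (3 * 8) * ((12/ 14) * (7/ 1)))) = 7/ 1248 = 0.01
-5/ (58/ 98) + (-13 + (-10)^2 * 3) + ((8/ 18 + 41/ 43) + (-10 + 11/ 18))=6073007/ 22446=270.56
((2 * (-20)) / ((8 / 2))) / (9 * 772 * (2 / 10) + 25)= -50 / 7073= -0.01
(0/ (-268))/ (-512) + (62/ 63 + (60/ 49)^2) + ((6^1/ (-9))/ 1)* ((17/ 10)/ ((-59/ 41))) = 20851961/ 6374655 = 3.27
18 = 18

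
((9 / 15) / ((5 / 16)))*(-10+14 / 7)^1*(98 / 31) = -37632 / 775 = -48.56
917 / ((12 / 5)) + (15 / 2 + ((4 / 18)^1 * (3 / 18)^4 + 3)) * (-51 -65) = -2437591 / 2916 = -835.94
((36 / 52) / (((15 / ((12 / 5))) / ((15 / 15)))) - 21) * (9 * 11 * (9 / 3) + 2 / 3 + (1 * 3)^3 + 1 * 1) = -2210951 / 325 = -6802.93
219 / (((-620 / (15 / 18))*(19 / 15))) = -1095 / 4712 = -0.23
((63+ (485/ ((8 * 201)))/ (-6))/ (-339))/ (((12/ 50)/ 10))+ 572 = 5536555777/ 9812016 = 564.26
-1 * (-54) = 54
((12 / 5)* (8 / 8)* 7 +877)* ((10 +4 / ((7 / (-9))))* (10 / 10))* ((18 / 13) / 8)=683757 / 910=751.38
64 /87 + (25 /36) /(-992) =761131 /1035648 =0.73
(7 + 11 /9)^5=2219006624 /59049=37579.07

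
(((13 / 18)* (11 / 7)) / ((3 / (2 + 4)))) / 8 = 143 / 504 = 0.28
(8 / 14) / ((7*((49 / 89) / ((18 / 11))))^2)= 0.10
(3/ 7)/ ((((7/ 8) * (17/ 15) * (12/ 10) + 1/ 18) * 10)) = 270/ 7847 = 0.03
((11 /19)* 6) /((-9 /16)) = -352 /57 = -6.18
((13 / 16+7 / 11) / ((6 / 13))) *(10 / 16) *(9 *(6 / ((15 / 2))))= 9945 / 704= 14.13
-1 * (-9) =9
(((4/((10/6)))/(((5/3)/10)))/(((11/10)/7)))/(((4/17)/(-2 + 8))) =2336.73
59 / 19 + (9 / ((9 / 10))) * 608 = 115579 / 19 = 6083.11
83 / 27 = 3.07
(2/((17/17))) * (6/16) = 3/4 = 0.75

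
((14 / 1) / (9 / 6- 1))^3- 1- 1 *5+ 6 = 21952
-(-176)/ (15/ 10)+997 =3343/ 3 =1114.33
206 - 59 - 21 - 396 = -270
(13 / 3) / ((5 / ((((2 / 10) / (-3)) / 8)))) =-13 / 1800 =-0.01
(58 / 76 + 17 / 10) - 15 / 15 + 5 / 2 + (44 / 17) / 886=5675023 / 1430890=3.97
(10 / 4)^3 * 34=2125 / 4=531.25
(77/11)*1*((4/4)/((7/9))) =9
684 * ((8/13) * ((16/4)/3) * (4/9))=9728/39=249.44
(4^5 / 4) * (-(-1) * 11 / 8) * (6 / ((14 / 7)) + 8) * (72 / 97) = 278784 / 97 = 2874.06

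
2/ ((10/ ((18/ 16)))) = 9/ 40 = 0.22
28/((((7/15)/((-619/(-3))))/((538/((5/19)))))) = 25309672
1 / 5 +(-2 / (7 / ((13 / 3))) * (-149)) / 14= 9832 / 735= 13.38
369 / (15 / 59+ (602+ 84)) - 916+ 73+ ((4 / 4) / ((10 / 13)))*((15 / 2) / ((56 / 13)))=-7620214221 / 9069536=-840.20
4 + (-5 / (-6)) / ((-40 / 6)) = 31 / 8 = 3.88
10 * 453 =4530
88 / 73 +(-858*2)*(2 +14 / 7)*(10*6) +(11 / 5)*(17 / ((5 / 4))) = -751551196 / 1825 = -411808.87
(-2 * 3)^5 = -7776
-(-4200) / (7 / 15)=9000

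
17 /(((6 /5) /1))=14.17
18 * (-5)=-90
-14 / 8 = -1.75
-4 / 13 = -0.31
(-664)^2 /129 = 440896 /129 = 3417.80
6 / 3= 2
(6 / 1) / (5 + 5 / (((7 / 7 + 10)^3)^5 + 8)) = 12531744508246977 / 10443120423539150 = 1.20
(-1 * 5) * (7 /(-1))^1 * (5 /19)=175 /19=9.21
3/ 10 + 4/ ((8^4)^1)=1541/ 5120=0.30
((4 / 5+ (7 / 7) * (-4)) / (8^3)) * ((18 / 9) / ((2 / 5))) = -1 / 32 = -0.03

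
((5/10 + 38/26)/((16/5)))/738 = 85/102336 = 0.00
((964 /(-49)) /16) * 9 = -2169 /196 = -11.07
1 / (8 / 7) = 0.88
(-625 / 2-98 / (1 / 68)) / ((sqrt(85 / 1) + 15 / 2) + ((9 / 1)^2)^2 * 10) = -366224391 / 3444524977 + 27906 * sqrt(85) / 17222624885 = -0.11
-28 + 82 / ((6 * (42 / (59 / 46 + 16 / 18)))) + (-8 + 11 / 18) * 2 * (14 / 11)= -46.10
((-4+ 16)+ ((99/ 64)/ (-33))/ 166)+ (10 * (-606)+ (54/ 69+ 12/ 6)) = -1477161029/ 244352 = -6045.22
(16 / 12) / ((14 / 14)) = 4 / 3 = 1.33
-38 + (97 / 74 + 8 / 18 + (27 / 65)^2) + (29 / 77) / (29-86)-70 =-436690655393 / 4116662550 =-106.08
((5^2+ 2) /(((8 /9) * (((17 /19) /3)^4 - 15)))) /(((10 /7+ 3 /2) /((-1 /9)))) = 1995084189 /25954065016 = 0.08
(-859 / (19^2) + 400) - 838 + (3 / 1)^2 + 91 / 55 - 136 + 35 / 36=-403673959 / 714780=-564.75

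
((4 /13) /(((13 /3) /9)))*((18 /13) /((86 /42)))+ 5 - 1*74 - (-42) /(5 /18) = 39031701 /472355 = 82.63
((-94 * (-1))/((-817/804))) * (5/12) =-31490/817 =-38.54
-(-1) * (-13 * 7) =-91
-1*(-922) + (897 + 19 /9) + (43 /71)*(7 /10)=11639609 /6390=1821.54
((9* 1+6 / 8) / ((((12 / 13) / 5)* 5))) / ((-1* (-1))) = 169 / 16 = 10.56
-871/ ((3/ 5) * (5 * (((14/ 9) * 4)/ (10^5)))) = -32662500/ 7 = -4666071.43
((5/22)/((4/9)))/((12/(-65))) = -975/352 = -2.77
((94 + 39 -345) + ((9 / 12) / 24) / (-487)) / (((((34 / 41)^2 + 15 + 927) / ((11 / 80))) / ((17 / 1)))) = -1038542447723 / 1975624821760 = -0.53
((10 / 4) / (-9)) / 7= -5 / 126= -0.04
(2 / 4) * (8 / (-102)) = -2 / 51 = -0.04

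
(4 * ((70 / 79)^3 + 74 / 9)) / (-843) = -158287544 / 3740686893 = -0.04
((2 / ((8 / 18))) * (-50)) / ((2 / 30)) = -3375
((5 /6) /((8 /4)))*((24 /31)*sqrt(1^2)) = 0.32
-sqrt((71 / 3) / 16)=-sqrt(213) / 12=-1.22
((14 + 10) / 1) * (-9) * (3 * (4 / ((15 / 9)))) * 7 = -54432 / 5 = -10886.40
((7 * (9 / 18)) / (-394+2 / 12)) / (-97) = 21 / 229211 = 0.00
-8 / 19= -0.42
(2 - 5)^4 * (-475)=-38475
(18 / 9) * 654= 1308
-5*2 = -10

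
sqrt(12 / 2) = sqrt(6) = 2.45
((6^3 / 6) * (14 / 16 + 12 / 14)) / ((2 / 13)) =11349 / 28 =405.32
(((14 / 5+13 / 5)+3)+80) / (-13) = -34 / 5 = -6.80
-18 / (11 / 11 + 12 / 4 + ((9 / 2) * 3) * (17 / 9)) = -36 / 59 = -0.61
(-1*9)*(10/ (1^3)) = -90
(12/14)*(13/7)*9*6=4212/49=85.96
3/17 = 0.18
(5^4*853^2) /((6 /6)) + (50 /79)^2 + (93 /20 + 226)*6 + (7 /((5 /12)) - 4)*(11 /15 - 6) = 425720711147743 /936150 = 454756941.89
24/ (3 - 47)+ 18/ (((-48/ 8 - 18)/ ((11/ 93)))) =-865/ 1364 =-0.63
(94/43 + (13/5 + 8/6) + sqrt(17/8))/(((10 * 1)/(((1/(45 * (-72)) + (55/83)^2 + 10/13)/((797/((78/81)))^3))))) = 59239070267 * sqrt(34)/1112083650559438846200 + 233816610343849/179323488652709513949750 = 0.00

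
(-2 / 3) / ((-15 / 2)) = 4 / 45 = 0.09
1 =1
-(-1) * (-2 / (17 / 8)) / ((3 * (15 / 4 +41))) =-64 / 9129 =-0.01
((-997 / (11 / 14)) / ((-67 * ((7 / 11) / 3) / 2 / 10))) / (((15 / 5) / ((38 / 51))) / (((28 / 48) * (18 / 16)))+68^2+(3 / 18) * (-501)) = 0.39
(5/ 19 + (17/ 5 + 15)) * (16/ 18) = 1576/ 95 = 16.59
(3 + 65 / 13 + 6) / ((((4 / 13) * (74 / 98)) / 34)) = 75803 / 37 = 2048.73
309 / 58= 5.33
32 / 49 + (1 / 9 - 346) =-152249 / 441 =-345.24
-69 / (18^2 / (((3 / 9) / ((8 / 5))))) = -115 / 2592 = -0.04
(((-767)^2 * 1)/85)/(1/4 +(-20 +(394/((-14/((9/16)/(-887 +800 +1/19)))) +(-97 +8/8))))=-108847583936/1817541485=-59.89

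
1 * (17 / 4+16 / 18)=5.14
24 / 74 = 12 / 37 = 0.32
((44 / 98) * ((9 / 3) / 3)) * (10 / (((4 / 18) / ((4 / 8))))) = 495 / 49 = 10.10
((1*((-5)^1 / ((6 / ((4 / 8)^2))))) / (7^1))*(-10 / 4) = 25 / 336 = 0.07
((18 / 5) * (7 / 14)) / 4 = 9 / 20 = 0.45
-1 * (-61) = 61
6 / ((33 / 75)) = 150 / 11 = 13.64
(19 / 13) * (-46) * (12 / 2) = -5244 / 13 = -403.38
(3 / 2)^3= 27 / 8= 3.38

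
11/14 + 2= 39/14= 2.79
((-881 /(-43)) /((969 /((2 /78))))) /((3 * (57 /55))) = 48455 /277877223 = 0.00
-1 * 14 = -14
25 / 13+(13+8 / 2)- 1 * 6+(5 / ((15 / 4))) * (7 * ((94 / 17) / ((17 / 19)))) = 795760 / 11271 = 70.60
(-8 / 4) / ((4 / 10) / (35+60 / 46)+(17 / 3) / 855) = -4283550 / 37793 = -113.34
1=1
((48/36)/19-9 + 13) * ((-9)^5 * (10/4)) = -11416140/19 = -600849.47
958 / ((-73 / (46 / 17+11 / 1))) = -223214 / 1241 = -179.87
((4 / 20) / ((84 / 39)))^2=169 / 19600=0.01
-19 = -19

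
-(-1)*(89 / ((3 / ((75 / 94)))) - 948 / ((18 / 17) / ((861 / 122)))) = -36095729 / 5734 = -6295.03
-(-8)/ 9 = 8/ 9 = 0.89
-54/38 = -1.42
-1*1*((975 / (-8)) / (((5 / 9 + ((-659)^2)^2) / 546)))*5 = 1711125 / 969942790088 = 0.00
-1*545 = -545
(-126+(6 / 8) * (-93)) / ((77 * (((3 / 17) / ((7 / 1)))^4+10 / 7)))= -22431151449 / 12604992884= -1.78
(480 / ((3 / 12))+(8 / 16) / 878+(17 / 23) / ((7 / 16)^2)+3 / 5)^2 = 362623220973004001761 / 97912212403600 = 3703554.56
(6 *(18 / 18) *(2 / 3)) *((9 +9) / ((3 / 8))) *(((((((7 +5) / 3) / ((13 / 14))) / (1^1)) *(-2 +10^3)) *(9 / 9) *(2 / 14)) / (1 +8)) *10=5109760 / 39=131019.49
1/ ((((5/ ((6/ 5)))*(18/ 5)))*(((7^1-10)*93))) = -1/ 4185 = -0.00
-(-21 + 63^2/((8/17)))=-67305/8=-8413.12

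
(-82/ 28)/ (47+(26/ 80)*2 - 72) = 410/ 3409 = 0.12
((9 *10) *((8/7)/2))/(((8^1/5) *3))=75/7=10.71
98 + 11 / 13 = 1285 / 13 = 98.85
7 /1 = 7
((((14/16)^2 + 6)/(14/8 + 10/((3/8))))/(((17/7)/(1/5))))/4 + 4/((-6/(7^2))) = -181766641/5565120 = -32.66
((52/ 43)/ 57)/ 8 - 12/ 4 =-3.00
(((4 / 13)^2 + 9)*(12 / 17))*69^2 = 87811884 / 2873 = 30564.53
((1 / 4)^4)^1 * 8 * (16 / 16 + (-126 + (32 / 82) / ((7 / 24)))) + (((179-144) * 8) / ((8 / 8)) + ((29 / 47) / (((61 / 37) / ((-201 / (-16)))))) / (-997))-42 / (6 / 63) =-164.87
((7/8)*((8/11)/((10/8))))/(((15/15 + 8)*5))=28/2475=0.01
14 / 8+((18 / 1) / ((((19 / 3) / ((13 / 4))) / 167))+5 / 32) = 939031 / 608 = 1544.46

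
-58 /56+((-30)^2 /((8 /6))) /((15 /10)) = 12571 /28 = 448.96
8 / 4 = 2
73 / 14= 5.21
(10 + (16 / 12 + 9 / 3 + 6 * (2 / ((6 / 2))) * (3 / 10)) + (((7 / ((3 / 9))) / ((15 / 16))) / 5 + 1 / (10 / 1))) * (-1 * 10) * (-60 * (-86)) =-1037848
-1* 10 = -10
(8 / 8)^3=1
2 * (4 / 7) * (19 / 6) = 76 / 21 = 3.62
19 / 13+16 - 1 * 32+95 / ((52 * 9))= -14.34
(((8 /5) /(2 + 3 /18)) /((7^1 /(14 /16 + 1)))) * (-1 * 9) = -1.78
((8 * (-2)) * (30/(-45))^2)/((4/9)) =-16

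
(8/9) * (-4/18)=-0.20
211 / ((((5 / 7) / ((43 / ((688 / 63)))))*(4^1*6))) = 31017 / 640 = 48.46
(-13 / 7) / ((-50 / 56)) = 52 / 25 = 2.08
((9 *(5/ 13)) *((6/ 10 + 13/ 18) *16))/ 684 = 0.11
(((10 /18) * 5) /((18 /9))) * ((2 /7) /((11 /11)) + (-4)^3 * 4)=-22375 /63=-355.16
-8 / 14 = -4 / 7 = -0.57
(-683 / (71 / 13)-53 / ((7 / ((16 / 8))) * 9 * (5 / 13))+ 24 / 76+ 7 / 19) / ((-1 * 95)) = 54708992 / 40368825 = 1.36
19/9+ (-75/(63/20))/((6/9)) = -2117/63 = -33.60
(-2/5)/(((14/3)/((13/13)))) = -3/35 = -0.09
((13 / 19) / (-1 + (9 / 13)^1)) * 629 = -106301 / 76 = -1398.70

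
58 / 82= 29 / 41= 0.71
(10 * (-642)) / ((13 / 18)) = -115560 / 13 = -8889.23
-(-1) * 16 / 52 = 4 / 13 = 0.31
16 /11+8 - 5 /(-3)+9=664 /33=20.12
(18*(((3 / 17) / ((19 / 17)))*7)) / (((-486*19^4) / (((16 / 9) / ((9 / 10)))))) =-1120 / 1805076171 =-0.00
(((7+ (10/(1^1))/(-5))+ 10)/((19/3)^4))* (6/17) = 7290/2215457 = 0.00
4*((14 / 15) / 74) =28 / 555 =0.05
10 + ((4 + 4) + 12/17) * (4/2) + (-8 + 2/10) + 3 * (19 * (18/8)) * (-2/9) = -1511/170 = -8.89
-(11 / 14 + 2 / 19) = -237 / 266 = -0.89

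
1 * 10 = 10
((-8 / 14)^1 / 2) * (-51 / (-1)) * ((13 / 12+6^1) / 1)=-1445 / 14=-103.21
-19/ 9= -2.11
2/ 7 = 0.29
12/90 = 2/15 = 0.13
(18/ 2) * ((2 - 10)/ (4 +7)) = -72/ 11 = -6.55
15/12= 5/4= 1.25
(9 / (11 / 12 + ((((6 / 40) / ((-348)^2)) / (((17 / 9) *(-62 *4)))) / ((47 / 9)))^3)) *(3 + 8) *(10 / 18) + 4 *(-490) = -792354625542526136407168542194663960 / 417028750285540071793246601156951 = -1900.00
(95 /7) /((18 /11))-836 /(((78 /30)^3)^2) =3398140405 /608177934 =5.59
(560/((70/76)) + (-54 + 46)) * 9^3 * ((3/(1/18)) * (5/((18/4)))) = 26244000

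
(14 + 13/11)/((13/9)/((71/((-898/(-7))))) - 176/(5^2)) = -18674775/5449378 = -3.43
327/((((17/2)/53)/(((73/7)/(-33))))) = -843442/1309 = -644.34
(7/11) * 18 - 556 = -5990/11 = -544.55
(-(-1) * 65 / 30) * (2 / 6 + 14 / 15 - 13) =-1144 / 45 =-25.42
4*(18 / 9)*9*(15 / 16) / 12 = 45 / 8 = 5.62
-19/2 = -9.50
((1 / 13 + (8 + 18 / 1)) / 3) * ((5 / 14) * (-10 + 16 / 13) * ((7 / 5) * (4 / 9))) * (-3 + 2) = 8588 / 507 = 16.94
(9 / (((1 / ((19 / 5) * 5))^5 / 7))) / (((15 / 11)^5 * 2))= 16541911.35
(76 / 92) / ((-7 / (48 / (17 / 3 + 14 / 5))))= -13680 / 20447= -0.67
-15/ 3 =-5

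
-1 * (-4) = 4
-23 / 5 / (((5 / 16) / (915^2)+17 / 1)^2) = -33017346282240 / 2074350759691681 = -0.02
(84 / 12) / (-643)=-7 / 643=-0.01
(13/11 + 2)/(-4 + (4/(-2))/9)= -315/418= -0.75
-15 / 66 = -5 / 22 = -0.23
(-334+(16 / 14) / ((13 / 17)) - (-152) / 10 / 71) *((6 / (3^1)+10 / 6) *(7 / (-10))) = 59040707 / 69225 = 852.88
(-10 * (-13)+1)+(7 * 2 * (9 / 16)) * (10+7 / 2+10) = 5057 / 16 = 316.06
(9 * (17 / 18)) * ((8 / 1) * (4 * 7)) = 1904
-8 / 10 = -4 / 5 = -0.80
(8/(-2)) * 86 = -344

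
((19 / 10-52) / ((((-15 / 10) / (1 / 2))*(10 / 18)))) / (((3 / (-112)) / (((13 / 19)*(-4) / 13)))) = 112224 / 475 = 236.26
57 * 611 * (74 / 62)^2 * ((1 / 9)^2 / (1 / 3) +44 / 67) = 19945364855 / 579483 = 34419.24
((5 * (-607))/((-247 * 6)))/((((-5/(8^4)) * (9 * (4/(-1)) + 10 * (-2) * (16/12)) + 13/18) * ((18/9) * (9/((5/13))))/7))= 27193600/70908513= 0.38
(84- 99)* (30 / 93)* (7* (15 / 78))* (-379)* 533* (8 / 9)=108773000 / 93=1169602.15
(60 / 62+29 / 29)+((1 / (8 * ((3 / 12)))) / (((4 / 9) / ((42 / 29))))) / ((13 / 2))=51853 / 23374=2.22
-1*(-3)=3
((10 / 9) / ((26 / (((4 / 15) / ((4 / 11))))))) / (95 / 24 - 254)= -88 / 702117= -0.00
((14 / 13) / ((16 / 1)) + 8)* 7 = 56.47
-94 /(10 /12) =-564 /5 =-112.80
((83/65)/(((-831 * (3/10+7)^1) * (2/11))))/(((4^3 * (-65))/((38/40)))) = 17347/65613100800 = 0.00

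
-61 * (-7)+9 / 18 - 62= 731 / 2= 365.50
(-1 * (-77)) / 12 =6.42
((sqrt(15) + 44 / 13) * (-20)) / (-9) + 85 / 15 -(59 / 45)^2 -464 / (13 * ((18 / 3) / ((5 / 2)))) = -89578 / 26325 + 20 * sqrt(15) / 9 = 5.20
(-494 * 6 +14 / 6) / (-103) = 8885 / 309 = 28.75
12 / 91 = 0.13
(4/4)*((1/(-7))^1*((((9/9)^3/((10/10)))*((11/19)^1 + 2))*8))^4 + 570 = 84117466/130321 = 645.46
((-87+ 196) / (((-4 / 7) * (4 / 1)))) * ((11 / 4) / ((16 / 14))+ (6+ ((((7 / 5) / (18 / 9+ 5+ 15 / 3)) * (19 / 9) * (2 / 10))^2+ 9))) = -830.18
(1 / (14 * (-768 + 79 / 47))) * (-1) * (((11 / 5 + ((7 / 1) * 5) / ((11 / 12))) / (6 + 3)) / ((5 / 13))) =1357031 / 1247989050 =0.00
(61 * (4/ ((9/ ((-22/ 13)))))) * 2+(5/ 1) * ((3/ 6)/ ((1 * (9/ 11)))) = -6919/ 78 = -88.71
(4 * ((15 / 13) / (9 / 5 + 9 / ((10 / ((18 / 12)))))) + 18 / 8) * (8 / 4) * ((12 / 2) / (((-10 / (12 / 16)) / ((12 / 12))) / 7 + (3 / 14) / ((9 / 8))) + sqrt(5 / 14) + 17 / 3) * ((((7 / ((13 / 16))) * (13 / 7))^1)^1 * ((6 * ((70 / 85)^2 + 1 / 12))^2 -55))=-15416247041 / 1753941 -1185865157 * sqrt(70) / 4092529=-11213.82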